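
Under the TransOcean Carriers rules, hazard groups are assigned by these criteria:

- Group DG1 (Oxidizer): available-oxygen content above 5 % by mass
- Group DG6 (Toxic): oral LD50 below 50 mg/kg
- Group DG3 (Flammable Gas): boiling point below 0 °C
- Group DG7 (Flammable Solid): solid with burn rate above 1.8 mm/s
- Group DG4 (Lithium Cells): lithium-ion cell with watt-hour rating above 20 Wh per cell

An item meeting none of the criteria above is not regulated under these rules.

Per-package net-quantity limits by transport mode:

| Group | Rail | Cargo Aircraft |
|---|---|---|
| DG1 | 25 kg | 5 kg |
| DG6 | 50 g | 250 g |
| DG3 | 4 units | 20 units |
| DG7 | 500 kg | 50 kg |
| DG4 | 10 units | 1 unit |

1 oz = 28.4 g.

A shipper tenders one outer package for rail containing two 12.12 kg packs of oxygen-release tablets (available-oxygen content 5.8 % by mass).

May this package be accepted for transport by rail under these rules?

Yes

With available-oxygen content 5.8 % by mass (> 5 % by mass), the oxygen-release tablets fall in Group DG1.
Group DG1 quantity: two 12.12 kg packs = 24.24 kg.
24.24 kg is within the rail limit of 25 kg for Group DG1.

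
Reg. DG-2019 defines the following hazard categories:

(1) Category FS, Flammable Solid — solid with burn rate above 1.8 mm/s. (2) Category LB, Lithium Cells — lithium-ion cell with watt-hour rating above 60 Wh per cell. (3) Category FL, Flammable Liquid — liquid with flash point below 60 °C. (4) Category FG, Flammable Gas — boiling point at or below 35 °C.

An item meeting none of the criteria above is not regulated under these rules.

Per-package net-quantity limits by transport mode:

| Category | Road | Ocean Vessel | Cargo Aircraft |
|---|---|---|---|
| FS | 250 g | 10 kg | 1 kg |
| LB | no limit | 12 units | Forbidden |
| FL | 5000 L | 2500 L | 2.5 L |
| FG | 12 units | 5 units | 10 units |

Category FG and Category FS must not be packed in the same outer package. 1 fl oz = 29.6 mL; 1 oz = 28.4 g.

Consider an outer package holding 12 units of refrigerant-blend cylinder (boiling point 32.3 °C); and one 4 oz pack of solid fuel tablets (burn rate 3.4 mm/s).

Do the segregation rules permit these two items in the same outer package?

No

With boiling point 32.3 °C (≤ 35 °C), the refrigerant-blend cylinder falls in Category FG.
The solid fuel tablets have burn rate 3.4 mm/s, which is > 1.8 mm/s, so they are Category FS (Flammable Solid).
Category FG and Category FS may not share an outer package.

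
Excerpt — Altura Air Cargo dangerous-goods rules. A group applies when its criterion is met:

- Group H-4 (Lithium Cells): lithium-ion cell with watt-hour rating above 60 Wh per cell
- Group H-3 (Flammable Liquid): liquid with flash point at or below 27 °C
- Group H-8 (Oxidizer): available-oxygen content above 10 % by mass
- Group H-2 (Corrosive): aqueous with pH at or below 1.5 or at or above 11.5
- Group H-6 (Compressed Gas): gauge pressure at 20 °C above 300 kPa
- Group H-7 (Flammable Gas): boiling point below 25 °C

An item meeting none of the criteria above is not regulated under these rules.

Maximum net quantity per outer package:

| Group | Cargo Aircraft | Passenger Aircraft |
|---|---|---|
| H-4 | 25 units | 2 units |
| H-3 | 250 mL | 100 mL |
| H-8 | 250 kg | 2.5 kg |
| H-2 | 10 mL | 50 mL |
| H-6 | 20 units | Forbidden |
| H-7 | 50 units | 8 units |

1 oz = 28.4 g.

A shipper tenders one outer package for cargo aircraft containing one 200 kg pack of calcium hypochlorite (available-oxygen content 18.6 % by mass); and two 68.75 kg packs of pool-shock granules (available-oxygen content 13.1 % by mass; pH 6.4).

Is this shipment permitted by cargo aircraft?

No

The calcium hypochlorite has available-oxygen content 18.6 % by mass, which is > 10 % by mass, so it is Group H-8 (Oxidizer).
Available-oxygen content 13.1 % by mass meets the Group H-8 criterion (Oxidizer), so the pool-shock granules are Group H-8.
Total Group H-8: 200 kg + (two 68.75 kg packs = 137.5 kg) = 337.5 kg.
That exceeds the Group H-8 cargo aircraft limit of 250 kg.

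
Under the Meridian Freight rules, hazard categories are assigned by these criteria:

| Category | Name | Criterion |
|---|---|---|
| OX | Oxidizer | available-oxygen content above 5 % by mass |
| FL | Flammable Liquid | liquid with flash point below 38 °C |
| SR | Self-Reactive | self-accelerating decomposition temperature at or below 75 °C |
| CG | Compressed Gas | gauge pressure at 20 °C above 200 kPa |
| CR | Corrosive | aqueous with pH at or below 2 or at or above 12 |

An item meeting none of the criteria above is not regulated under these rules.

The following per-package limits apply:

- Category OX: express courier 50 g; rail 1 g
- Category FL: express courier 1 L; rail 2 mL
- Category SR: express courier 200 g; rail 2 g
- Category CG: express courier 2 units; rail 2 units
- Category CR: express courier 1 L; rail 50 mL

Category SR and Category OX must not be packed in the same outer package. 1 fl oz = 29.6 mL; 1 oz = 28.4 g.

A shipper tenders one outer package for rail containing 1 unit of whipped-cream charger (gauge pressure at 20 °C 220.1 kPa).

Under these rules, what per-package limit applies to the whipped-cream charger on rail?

2 units

With gauge pressure at 20 °C 220.1 kPa (> 200 kPa), the whipped-cream charger falls in Category CG.
The rail limit for Category CG is 2 units.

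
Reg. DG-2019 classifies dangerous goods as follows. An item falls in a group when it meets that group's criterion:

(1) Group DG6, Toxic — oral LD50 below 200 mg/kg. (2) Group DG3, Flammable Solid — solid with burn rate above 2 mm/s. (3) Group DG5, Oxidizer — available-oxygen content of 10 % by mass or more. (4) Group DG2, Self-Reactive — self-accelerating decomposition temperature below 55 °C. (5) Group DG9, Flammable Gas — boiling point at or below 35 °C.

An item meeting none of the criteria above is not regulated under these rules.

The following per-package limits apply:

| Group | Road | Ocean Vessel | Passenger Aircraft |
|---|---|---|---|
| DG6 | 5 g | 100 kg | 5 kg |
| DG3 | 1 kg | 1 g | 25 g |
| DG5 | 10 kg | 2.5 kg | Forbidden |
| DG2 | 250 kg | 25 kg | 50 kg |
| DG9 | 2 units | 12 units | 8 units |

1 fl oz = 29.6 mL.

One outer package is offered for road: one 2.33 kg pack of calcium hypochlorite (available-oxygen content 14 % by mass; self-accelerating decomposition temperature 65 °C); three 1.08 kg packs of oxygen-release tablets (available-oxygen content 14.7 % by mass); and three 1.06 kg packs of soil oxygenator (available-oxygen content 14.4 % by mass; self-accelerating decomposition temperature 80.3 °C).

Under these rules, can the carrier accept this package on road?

Yes

Available-oxygen content 14 % by mass meets the Group DG5 criterion (Oxidizer), so the calcium hypochlorite is Group DG5.
The oxygen-release tablets have available-oxygen content 14.7 % by mass, which is ≥ 10 % by mass, so they are Group DG5 (Oxidizer).
With available-oxygen content 14.4 % by mass (≥ 10 % by mass), the soil oxygenator falls in Group DG5.
Total Group DG5: 2.33 kg + (three 1.08 kg packs = 3.24 kg) + (three 1.06 kg packs = 3.18 kg) = 8.75 kg.
8.75 kg is within the road limit of 10 kg for Group DG5.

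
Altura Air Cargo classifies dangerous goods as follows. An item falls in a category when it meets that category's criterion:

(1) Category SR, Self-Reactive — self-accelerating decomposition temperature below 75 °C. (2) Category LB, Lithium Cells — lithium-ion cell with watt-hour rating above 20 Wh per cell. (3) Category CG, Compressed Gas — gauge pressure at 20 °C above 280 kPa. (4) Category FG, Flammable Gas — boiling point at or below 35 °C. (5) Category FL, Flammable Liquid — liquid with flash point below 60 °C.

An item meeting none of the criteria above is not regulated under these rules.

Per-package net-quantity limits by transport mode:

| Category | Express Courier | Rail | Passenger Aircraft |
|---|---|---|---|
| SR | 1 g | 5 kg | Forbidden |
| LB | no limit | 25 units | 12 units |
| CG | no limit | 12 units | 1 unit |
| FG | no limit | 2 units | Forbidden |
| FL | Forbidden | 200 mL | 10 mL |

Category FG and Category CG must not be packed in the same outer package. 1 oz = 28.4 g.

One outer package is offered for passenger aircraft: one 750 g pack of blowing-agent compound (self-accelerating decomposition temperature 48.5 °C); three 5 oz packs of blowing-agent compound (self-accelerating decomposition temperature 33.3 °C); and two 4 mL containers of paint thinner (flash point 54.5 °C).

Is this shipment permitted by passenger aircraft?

No

Blowing-agent compound: self-accelerating decomposition temperature 48.5 °C < 75 °C → Category SR (Self-Reactive).
With self-accelerating decomposition temperature 33.3 °C (< 75 °C), the blowing-agent compound falls in Category SR.
Paint thinner: flash point 54.5 °C < 60 °C → Category FL (Flammable Liquid).
Total Category SR: 750 g + (three 5 oz packs = 426 g) = 1.176 kg.
By passenger aircraft, Category SR is Forbidden regardless of quantity.
Category FL quantity: two 4 mL containers = 8 mL.
8 mL is within the passenger aircraft limit of 10 mL for Category FL.
The segregation rule (Category FG with Category CG) does not apply to Category SR with Category FL.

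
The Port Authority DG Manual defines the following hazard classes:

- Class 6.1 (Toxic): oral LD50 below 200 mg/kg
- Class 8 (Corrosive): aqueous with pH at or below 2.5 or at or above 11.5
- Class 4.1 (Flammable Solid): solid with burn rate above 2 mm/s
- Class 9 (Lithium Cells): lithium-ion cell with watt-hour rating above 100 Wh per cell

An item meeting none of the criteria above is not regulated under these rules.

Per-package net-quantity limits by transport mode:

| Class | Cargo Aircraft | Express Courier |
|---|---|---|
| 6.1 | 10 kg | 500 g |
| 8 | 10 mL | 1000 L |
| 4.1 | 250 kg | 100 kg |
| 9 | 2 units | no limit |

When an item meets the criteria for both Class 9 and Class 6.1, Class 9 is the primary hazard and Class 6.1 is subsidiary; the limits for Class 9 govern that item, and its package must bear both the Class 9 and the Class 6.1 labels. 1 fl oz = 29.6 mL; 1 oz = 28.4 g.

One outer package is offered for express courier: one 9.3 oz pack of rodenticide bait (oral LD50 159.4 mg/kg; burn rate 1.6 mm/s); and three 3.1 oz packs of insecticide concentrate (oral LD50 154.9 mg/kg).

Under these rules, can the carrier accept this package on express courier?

No

Rodenticide bait: oral LD50 159.4 mg/kg < 200 mg/kg → Class 6.1 (Toxic).
Oral LD50 154.9 mg/kg meets the Class 6.1 criterion (Toxic), so the insecticide concentrate is Class 6.1.
Class 6.1 net quantity: (one 9.3 oz pack = 264.12 g) + (three 3.1 oz packs = 264.12 g) = 528.24 g.
528.24 g > 500 g (express courier limit, Class 6.1) — over the limit.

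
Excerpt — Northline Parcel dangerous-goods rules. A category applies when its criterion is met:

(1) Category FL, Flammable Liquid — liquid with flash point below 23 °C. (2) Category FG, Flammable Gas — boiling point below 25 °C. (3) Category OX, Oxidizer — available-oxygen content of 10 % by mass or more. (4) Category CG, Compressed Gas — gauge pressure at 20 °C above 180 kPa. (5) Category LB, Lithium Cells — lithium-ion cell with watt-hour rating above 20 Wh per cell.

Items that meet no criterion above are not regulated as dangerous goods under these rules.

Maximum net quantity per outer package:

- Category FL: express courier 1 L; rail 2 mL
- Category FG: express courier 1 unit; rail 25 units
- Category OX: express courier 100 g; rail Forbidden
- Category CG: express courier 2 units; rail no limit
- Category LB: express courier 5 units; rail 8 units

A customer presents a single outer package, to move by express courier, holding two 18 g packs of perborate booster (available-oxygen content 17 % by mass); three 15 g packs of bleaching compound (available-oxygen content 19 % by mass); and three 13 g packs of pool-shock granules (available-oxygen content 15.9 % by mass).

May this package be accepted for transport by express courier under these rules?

With available-oxygen content 17 % by mass (≥ 10 % by mass), the perborate booster falls in Category OX.
Bleaching compound: available-oxygen content 19 % by mass ≥ 10 % by mass → Category OX (Oxidizer).
Available-oxygen content 15.9 % by mass meets the Category OX criterion (Oxidizer), so the pool-shock granules are Category OX.
Category OX net quantity: (two 18 g packs = 36 g) + (three 15 g packs = 45 g) + (three 13 g packs = 39 g) = 120 g.
120 g exceeds the express courier limit of 100 g for Category OX.

No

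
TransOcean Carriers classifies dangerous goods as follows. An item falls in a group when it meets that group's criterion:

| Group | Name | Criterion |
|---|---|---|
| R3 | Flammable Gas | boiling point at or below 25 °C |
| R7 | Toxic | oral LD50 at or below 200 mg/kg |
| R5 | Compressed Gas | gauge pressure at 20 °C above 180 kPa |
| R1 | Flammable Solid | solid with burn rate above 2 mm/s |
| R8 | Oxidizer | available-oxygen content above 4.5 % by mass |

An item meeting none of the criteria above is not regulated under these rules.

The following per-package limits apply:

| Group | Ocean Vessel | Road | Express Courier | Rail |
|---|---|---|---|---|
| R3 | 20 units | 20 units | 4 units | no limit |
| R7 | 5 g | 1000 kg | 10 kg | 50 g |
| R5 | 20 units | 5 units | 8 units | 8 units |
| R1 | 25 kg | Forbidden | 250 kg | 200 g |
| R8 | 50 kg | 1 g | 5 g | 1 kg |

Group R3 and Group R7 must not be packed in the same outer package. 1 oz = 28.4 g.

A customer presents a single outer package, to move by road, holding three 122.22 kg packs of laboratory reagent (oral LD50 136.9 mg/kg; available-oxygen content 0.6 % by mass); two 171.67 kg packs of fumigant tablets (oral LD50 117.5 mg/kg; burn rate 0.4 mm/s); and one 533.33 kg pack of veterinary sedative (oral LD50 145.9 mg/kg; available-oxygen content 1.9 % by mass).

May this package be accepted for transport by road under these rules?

Oral LD50 136.9 mg/kg meets the Group R7 criterion (Toxic), so the laboratory reagent is Group R7.
With oral LD50 117.5 mg/kg (≤ 200 mg/kg), the fumigant tablets fall in Group R7.
The veterinary sedative has oral LD50 145.9 mg/kg, which is ≤ 200 mg/kg, so it is Group R7 (Toxic).
Total Group R7: (three 122.22 kg packs = 366.66 kg) + (two 171.67 kg packs = 343.34 kg) + 533.33 kg = 1243.33 kg.
1243.33 kg exceeds the road limit of 1000 kg for Group R7.

No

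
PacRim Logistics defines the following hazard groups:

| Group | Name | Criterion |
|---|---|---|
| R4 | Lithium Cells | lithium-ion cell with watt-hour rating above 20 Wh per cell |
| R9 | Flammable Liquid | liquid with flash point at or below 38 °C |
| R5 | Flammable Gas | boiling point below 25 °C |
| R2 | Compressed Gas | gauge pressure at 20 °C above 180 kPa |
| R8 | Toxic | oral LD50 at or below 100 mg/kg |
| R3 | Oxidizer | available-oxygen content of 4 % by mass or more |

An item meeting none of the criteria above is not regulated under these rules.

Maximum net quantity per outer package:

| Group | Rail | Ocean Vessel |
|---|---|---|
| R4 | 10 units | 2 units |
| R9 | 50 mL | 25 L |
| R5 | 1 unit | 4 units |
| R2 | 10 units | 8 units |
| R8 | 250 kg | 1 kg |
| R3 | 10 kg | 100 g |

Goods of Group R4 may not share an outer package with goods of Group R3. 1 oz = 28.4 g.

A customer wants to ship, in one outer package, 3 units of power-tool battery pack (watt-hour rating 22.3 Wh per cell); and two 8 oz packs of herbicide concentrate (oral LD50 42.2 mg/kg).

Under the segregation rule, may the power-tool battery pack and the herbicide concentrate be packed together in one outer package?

The power-tool battery pack has watt-hour rating 22.3 Wh per cell, which is > 20 Wh per cell, so it is Group R4 (Lithium Cells).
Herbicide concentrate: oral LD50 42.2 mg/kg ≤ 100 mg/kg → Group R8 (Toxic).
No segregation rule bars Group R4 with Group R8.

Yes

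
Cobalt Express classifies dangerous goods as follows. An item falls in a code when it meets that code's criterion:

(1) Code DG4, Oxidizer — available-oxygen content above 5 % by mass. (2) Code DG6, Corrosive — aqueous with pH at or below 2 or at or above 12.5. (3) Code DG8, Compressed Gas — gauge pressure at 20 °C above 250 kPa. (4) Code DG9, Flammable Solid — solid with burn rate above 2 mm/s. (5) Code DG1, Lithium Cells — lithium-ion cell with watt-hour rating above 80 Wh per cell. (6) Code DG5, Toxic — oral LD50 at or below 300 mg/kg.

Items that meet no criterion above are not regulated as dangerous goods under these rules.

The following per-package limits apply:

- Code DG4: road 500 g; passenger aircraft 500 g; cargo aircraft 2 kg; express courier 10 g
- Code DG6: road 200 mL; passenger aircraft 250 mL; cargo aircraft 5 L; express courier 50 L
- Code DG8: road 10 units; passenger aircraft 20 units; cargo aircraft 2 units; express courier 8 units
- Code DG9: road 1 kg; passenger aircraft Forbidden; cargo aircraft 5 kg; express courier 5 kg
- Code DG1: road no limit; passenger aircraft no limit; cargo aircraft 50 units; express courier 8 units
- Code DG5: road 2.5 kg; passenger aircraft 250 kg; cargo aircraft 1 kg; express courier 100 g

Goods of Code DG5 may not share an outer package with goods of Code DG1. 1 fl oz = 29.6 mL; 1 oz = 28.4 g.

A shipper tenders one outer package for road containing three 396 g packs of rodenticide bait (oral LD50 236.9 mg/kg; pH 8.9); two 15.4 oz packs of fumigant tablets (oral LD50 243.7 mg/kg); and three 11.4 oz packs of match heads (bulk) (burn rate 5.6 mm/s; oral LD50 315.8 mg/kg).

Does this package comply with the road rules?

Yes

Rodenticide bait: oral LD50 236.9 mg/kg ≤ 300 mg/kg → Code DG5 (Toxic).
Fumigant tablets: oral LD50 243.7 mg/kg ≤ 300 mg/kg → Code DG5 (Toxic).
The match heads (bulk) have burn rate 5.6 mm/s, which is > 2 mm/s, so they are Code DG9 (Flammable Solid).
Code DG9 quantity: three 11.4 oz packs = 971.28 g.
That is within the Code DG9 road limit of 1 kg.
Total Code DG5: (three 396 g packs = 1.188 kg) + (two 15.4 oz packs = 874.72 g) = 2062.72 g.
2062.72 g ≤ 2.5 kg (road limit, Code DG5) — within limit.
The segregation rule (Code DG5 with Code DG1) does not apply to Code DG9 with Code DG5.
Every hazard code is within its road limit and no segregation rule is violated.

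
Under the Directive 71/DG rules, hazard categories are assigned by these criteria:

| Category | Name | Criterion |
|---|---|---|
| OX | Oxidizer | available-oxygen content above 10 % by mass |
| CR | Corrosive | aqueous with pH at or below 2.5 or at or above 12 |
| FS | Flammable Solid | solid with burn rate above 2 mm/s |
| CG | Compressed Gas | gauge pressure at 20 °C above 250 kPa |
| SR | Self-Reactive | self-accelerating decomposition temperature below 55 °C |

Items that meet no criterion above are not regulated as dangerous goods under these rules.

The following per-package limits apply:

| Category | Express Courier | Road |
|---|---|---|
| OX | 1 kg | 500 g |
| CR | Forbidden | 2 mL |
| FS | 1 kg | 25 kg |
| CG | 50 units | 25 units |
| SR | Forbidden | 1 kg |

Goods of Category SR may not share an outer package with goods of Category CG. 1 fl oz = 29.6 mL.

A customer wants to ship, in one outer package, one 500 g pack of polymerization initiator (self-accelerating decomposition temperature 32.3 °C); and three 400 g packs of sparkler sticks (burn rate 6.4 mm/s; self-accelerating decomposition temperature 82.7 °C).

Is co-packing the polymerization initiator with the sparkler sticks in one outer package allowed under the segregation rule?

Self-accelerating decomposition temperature 32.3 °C meets the Category SR criterion (Self-Reactive), so the polymerization initiator is Category SR.
Burn rate 6.4 mm/s meets the Category FS criterion (Flammable Solid), so the sparkler sticks are Category FS.
No segregation rule bars Category SR with Category FS.

Yes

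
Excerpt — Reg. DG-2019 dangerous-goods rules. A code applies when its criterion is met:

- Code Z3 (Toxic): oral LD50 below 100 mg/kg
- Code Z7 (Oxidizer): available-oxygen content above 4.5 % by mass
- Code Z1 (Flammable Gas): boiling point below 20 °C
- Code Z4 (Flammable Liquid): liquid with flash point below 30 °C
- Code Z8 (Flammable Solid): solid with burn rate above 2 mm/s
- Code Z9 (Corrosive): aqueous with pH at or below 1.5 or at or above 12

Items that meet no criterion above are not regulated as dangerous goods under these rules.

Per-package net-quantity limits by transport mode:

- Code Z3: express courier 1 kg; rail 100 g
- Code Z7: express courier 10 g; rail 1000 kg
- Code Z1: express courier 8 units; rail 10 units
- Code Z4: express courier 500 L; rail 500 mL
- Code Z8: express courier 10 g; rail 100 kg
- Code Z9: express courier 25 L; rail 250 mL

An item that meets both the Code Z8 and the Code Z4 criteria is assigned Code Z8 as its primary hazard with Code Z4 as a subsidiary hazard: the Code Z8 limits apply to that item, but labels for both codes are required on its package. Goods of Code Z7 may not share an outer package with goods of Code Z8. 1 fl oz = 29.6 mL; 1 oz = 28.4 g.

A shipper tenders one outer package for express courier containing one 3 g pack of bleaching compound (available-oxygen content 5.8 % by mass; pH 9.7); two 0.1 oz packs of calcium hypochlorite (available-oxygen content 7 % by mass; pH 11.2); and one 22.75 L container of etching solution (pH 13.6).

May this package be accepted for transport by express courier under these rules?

With available-oxygen content 5.8 % by mass (> 4.5 % by mass), the bleaching compound falls in Code Z7.
Calcium hypochlorite: available-oxygen content 7 % by mass > 4.5 % by mass → Code Z7 (Oxidizer).
With pH 13.6 (≥ 12), the etching solution falls in Code Z9.
Code Z7 net quantity: 3 g + (two 0.1 oz packs = 5.68 g) = 8.68 g.
That is within the Code Z7 express courier limit of 10 g.
Code Z9 quantity: 22.75 L.
22.75 L ≤ 25 L (express courier limit, Code Z9) — within limit.
The segregation rule (Code Z7 with Code Z8) does not apply to Code Z7 with Code Z9.
Every hazard code is within its express courier limit and no segregation rule is violated.

Yes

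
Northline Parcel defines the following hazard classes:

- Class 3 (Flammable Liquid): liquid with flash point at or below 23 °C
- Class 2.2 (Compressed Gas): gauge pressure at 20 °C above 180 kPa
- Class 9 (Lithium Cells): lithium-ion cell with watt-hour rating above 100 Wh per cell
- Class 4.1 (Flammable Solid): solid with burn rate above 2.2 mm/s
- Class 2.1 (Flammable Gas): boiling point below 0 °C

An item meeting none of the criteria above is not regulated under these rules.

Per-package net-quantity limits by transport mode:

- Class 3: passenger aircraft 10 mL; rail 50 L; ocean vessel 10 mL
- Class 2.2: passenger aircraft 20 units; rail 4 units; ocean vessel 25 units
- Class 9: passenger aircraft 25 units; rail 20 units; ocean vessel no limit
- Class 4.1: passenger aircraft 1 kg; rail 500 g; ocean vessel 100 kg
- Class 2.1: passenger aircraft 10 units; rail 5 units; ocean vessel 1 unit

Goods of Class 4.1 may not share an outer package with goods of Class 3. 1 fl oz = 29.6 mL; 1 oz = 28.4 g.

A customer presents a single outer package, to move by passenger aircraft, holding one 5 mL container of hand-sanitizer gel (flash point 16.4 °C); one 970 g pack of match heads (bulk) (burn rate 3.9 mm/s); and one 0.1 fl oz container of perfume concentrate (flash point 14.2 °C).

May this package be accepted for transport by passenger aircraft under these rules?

The hand-sanitizer gel has flash point 16.4 °C, which is ≤ 23 °C, so it is Class 3 (Flammable Liquid).
Match heads (bulk): burn rate 3.9 mm/s > 2.2 mm/s → Class 4.1 (Flammable Solid).
Flash point 14.2 °C meets the Class 3 criterion (Flammable Liquid), so the perfume concentrate is Class 3.
Class 4.1 quantity: 970 g.
That is within the Class 4.1 passenger aircraft limit of 1 kg.
Total Class 3: 5 mL + (one 0.1 fl oz container = 2.96 mL) = 7.96 mL.
That is within the Class 3 passenger aircraft limit of 10 mL.
Class 4.1 and Class 3 may not share an outer package.

No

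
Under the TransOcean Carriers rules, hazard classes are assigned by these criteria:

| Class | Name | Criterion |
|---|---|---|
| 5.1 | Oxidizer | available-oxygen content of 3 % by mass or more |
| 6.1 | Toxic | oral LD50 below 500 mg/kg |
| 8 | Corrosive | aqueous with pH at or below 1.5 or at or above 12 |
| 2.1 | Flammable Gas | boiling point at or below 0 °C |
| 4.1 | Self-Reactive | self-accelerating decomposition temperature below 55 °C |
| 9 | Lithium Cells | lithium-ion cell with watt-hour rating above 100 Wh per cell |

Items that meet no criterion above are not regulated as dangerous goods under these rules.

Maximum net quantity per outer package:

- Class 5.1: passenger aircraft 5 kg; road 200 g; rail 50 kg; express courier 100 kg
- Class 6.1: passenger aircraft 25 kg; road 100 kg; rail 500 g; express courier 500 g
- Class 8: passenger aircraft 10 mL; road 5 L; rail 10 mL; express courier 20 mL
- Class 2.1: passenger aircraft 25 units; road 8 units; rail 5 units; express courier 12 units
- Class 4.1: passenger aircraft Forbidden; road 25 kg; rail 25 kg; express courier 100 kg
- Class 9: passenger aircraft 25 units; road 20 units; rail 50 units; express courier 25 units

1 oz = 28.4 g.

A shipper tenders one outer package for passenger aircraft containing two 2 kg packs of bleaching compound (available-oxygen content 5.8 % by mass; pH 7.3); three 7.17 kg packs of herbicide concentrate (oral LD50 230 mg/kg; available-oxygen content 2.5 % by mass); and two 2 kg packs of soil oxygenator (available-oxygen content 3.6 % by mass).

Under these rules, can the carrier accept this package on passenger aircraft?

Available-oxygen content 5.8 % by mass meets the Class 5.1 criterion (Oxidizer), so the bleaching compound is Class 5.1.
Oral LD50 230 mg/kg meets the Class 6.1 criterion (Toxic), so the herbicide concentrate is Class 6.1.
Available-oxygen content 3.6 % by mass meets the Class 5.1 criterion (Oxidizer), so the soil oxygenator is Class 5.1.
Total Class 5.1: (two 2 kg packs = 4 kg) + (two 2 kg packs = 4 kg) = 8 kg.
That exceeds the Class 5.1 passenger aircraft limit of 5 kg.
Class 6.1 quantity: three 7.17 kg packs = 21.51 kg.
That is within the Class 6.1 passenger aircraft limit of 25 kg.

No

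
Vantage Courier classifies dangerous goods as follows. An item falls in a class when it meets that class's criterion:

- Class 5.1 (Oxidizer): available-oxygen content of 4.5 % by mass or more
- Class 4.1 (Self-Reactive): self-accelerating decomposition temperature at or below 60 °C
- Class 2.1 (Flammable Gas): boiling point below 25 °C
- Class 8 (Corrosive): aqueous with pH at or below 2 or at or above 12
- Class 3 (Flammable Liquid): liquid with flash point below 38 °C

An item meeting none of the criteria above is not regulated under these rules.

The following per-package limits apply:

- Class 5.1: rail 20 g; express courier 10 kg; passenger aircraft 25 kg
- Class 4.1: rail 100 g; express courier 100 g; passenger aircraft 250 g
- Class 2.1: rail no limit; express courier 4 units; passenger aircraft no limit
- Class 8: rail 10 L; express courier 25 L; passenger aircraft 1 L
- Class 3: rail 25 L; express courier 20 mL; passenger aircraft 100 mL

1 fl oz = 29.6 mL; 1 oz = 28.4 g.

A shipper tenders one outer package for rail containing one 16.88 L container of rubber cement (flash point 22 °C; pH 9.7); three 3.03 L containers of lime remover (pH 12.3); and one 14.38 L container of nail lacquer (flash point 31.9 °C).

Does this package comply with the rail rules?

Rubber cement: flash point 22 °C < 38 °C → Class 3 (Flammable Liquid).
The lime remover has pH 12.3, which is ≥ 12, so it is Class 8 (Corrosive).
Flash point 31.9 °C meets the Class 3 criterion (Flammable Liquid), so the nail lacquer is Class 3.
Total Class 3: 16.88 L + 14.38 L = 31.26 L.
That exceeds the Class 3 rail limit of 25 L.
Class 8 quantity: three 3.03 L containers = 9.09 L.
9.09 L ≤ 10 L (rail limit, Class 8) — within limit.

No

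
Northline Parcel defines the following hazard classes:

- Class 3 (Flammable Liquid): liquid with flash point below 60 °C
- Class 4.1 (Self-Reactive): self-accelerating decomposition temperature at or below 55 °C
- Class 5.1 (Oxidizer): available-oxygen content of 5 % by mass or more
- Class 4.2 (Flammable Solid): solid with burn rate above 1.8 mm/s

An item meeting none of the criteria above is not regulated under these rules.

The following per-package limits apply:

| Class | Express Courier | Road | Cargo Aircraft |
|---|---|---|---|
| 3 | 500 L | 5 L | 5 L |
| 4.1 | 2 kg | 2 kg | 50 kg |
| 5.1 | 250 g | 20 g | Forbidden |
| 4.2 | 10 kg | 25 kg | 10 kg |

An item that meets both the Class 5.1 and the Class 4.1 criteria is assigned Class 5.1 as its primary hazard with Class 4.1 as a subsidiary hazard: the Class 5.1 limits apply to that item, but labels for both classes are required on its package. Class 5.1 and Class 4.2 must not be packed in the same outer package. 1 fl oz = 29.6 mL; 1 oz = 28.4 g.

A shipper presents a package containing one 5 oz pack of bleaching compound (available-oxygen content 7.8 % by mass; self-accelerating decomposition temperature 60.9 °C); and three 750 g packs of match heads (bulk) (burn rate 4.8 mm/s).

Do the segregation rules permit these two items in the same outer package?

No

The bleaching compound has available-oxygen content 7.8 % by mass, which is ≥ 5 % by mass, so it is Class 5.1 (Oxidizer).
With burn rate 4.8 mm/s (> 1.8 mm/s), the match heads (bulk) fall in Class 4.2.
Class 5.1 and Class 4.2 may not share an outer package.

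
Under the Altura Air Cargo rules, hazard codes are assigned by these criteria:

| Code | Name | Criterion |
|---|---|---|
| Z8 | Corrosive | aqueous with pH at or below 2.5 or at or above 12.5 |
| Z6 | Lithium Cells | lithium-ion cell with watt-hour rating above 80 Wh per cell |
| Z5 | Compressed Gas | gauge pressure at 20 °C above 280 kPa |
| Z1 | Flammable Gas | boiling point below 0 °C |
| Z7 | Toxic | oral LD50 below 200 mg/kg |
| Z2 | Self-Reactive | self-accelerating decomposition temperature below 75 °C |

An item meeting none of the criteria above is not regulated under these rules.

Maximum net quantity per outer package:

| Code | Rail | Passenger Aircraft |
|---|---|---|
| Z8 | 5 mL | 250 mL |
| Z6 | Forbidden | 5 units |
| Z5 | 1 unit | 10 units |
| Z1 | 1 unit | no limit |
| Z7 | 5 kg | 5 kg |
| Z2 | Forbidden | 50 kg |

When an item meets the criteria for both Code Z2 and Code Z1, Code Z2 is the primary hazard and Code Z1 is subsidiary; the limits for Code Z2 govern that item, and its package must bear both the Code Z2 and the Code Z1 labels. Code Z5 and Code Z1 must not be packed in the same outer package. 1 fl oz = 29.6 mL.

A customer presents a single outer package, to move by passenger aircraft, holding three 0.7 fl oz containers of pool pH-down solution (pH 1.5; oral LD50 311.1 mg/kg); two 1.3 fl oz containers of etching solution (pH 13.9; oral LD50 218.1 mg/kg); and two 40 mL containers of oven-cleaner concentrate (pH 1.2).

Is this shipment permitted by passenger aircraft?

With pH 1.5 (≤ 2.5), the pool pH-down solution falls in Code Z8.
With pH 13.9 (≥ 12.5), the etching solution falls in Code Z8.
With pH 1.2 (≤ 2.5), the oven-cleaner concentrate falls in Code Z8.
Code Z8 net quantity: (three 0.7 fl oz containers = 62.16 mL) + (two 1.3 fl oz containers = 76.96 mL) + (two 40 mL containers = 80 mL) = 219.12 mL.
219.12 mL ≤ 250 mL (passenger aircraft limit, Code Z8) — within limit.

Yes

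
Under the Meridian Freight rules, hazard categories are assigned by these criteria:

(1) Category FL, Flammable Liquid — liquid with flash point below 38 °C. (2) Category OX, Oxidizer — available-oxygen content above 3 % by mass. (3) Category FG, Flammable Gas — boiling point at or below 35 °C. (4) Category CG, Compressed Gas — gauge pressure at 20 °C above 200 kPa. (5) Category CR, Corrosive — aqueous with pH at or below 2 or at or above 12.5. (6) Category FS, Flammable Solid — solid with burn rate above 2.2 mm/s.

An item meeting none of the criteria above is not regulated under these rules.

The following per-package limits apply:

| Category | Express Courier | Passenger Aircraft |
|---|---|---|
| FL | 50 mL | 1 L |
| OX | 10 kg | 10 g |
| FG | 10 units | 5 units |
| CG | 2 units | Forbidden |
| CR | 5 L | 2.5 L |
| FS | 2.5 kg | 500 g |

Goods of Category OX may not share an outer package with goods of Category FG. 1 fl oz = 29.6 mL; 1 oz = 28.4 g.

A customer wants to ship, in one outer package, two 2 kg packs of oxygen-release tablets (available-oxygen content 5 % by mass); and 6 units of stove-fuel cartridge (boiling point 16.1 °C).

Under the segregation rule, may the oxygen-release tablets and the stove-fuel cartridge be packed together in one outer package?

No

Available-oxygen content 5 % by mass meets the Category OX criterion (Oxidizer), so the oxygen-release tablets are Category OX.
With boiling point 16.1 °C (≤ 35 °C), the stove-fuel cartridge falls in Category FG.
Category OX and Category FG may not share an outer package.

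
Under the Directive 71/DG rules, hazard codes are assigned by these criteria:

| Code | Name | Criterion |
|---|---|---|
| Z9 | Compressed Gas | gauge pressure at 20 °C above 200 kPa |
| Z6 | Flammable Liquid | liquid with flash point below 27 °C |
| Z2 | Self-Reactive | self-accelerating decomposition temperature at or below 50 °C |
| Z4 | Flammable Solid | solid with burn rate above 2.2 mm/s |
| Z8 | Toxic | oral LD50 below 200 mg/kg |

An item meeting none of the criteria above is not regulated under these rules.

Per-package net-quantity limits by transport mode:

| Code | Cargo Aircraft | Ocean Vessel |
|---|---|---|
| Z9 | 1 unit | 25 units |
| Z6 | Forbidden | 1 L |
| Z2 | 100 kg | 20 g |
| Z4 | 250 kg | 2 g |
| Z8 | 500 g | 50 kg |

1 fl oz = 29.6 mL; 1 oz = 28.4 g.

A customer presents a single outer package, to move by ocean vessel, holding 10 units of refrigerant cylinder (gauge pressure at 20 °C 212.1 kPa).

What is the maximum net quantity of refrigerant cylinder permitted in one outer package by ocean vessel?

25 units

Refrigerant cylinder: gauge pressure at 20 °C 212.1 kPa > 200 kPa → Code Z9 (Compressed Gas).
The ocean vessel limit for Code Z9 is 25 units.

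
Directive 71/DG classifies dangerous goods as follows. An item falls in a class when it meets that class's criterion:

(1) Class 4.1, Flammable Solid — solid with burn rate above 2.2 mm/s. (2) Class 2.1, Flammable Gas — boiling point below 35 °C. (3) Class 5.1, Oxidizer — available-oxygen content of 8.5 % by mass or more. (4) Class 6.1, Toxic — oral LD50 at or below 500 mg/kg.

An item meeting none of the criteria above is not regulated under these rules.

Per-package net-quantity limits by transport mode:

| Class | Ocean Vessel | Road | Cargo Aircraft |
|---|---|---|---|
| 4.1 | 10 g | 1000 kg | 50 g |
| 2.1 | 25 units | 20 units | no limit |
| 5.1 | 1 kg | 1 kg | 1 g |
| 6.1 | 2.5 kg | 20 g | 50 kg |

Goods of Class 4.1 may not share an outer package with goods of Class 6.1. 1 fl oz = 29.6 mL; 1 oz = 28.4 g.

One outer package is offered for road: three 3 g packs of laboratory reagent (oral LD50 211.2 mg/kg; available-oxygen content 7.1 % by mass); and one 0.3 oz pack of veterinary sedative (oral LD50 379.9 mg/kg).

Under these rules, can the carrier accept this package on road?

Yes

Oral LD50 211.2 mg/kg meets the Class 6.1 criterion (Toxic), so the laboratory reagent is Class 6.1.
With oral LD50 379.9 mg/kg (≤ 500 mg/kg), the veterinary sedative falls in Class 6.1.
Total Class 6.1: (three 3 g packs = 9 g) + (one 0.3 oz pack = 8.52 g) = 17.52 g.
That is within the Class 6.1 road limit of 20 g.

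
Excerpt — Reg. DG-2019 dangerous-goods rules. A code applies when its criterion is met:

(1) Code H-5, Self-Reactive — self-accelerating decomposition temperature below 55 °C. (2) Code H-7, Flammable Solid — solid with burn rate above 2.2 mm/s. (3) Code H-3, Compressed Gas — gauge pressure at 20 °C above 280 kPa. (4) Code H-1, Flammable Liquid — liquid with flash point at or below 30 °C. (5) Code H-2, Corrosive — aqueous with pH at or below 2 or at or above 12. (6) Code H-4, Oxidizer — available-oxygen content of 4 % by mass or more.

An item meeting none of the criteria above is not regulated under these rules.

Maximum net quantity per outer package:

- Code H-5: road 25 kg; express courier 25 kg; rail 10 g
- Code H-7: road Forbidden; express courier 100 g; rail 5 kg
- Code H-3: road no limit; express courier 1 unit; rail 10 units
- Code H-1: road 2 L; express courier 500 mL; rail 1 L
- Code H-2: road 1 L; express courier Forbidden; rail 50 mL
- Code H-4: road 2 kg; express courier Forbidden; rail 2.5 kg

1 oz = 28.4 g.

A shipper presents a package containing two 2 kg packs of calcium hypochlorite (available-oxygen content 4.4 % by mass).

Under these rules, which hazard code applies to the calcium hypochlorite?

Code H-4

With available-oxygen content 4.4 % by mass (≥ 4 % by mass), the calcium hypochlorite falls in Code H-4.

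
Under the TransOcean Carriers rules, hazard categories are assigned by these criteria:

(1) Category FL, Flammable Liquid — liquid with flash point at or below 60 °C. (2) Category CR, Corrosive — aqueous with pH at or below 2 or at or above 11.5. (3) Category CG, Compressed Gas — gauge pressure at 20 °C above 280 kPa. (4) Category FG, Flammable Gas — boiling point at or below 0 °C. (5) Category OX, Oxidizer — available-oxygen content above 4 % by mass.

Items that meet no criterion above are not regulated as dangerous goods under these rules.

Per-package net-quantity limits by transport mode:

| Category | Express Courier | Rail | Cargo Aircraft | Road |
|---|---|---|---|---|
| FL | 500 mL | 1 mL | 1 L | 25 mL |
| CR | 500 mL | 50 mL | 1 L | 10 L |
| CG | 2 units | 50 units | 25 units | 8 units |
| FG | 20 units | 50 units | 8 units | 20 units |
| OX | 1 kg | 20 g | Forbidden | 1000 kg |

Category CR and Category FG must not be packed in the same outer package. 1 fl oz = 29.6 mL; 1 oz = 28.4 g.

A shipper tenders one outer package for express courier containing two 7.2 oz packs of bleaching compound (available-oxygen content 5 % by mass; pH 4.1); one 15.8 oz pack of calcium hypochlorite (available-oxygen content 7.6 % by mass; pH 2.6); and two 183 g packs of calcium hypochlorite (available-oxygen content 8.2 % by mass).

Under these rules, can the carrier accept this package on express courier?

Bleaching compound: available-oxygen content 5 % by mass > 4 % by mass → Category OX (Oxidizer).
The calcium hypochlorite has available-oxygen content 7.6 % by mass, which is > 4 % by mass, so it is Category OX (Oxidizer).
With available-oxygen content 8.2 % by mass (> 4 % by mass), the calcium hypochlorite falls in Category OX.
Category OX net quantity: (two 7.2 oz packs = 408.96 g) + (one 15.8 oz pack = 448.72 g) + (two 183 g packs = 366 g) = 1223.68 g.
1223.68 g exceeds the express courier limit of 1 kg for Category OX.

No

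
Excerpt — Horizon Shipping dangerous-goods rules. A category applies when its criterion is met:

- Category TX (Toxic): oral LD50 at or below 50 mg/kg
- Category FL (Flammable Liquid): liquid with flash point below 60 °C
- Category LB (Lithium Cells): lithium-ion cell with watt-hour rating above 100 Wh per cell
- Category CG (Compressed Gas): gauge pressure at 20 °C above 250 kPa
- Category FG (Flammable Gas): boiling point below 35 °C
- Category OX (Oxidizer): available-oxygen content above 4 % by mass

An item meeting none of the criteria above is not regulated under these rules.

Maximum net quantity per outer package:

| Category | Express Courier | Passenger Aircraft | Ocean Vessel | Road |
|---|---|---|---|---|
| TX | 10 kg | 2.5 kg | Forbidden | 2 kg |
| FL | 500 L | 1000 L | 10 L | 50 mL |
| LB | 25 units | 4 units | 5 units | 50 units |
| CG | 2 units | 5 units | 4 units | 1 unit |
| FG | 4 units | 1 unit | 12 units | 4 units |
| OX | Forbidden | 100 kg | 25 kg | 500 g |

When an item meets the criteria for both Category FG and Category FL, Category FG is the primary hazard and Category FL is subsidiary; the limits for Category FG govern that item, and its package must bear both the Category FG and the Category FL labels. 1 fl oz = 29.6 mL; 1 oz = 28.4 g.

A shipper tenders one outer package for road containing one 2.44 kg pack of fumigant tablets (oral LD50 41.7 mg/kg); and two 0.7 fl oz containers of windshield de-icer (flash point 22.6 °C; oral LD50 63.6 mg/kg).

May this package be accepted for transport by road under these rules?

No

Oral LD50 41.7 mg/kg meets the Category TX criterion (Toxic), so the fumigant tablets are Category TX.
With flash point 22.6 °C (< 60 °C), the windshield de-icer falls in Category FL.
Category FL quantity: two 0.7 fl oz containers = 41.44 mL.
That is within the Category FL road limit of 50 mL.
Category TX quantity: 2.44 kg.
That exceeds the Category TX road limit of 2 kg.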